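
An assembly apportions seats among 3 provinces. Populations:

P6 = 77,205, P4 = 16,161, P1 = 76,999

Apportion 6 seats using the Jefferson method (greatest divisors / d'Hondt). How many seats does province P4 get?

Standard divisor 170365/6 ≈ 28394.167; standard quotas: P6 2.719, P4 0.569, P1 2.712.
Rounding down gives 2, 0, 2 = 4 seats, so the divisor must be adjusted.
With modified divisor 22500: modified quotas P6 3.431, P4 0.718, P1 3.422.
Rounding down: P6 3, P4 0, P1 3 (total 6).
P4 receives 0.

0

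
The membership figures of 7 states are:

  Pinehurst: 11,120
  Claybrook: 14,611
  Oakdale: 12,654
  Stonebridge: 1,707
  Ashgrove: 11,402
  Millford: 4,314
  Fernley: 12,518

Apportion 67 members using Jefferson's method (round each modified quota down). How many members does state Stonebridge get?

Standard divisor 68326/67 ≈ 1019.791; standard quotas: Pinehurst 10.904, Claybrook 14.327, Oakdale 12.408, Stonebridge 1.674, Ashgrove 11.181, Millford 4.230, Fernley 12.275.
Rounding down gives 10, 14, 12, 1, 11, 4, 12 = 64 seats, so the divisor must be adjusted.
With modified divisor 970: modified quotas Pinehurst 11.464, Claybrook 15.063, Oakdale 13.045, Stonebridge 1.760, Ashgrove 11.755, Millford 4.447, Fernley 12.905.
Rounding down: Pinehurst 11, Claybrook 15, Oakdale 13, Stonebridge 1, Ashgrove 11, Millford 4, Fernley 12 (total 67).
Stonebridge receives 1.

1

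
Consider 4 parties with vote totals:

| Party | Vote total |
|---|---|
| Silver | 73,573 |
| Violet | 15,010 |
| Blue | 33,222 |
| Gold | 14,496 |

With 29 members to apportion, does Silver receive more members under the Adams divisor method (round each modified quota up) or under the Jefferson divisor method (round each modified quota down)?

Adams: Silver 15, Violet 4, Blue 7, Gold 3.
Jefferson: Silver 16, Violet 3, Blue 7, Gold 3.
Silver gets 15 under Adams and 16 under Jefferson.

Jefferson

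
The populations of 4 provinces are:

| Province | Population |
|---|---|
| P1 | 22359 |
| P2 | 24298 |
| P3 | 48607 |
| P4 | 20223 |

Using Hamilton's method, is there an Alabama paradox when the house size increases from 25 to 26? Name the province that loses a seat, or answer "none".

At 25 seats: P1 5, P2 5, P3 11, P4 4.
At 26 seats: P1 5, P2 5, P3 11, P4 5.
No province's allocation decreased.

none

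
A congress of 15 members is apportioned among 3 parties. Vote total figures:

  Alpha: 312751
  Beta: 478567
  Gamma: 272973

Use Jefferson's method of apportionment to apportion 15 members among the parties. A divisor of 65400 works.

Alpha 4; Beta 7; Gamma 4

With modified divisor 65400: modified quotas Alpha 4.782, Beta 7.318, Gamma 4.174.
Rounding down: Alpha 4, Beta 7, Gamma 4 (total 15).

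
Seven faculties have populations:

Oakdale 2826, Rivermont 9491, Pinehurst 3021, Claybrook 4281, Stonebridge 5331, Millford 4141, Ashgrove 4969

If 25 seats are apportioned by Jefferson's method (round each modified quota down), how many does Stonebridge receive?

4

Standard divisor 34060/25 ≈ 1362.4; standard quotas: Oakdale 2.074, Rivermont 6.966, Pinehurst 2.217, Claybrook 3.142, Stonebridge 3.913, Millford 3.039, Ashgrove 3.647.
Rounding down gives 2, 6, 2, 3, 3, 3, 3 = 22 seats, so the divisor must be adjusted.
With modified divisor 1200: modified quotas Oakdale 2.355, Rivermont 7.909, Pinehurst 2.518, Claybrook 3.567, Stonebridge 4.442, Millford 3.451, Ashgrove 4.141.
Rounding down: Oakdale 2, Rivermont 7, Pinehurst 2, Claybrook 3, Stonebridge 4, Millford 3, Ashgrove 4 (total 25).
Stonebridge receives 4.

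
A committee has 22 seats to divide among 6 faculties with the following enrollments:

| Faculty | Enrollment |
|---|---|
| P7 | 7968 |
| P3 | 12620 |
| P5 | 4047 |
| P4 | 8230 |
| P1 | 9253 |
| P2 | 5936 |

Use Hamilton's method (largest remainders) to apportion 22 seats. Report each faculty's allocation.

Total 48054; standard divisor 48054/22 ≈ 2184.273.
Standard quotas: P7 3.6479, P3 5.7777, P5 1.8528, P4 3.7678, P1 4.2362, P2 2.7176.
Lower quotas: P7 3, P3 5, P5 1, P4 3, P1 4, P2 2 (sum 18, leaving 4 seats).
Remainders in descending order: P5 0.8528, P3 0.7777, P4 0.7678, P2 0.7176, P7 0.6479, P1 0.2362.
The surplus seats go to P5, P3, P4, P2.

P7: 3, P3: 6, P5: 2, P4: 4, P1: 4, P2: 3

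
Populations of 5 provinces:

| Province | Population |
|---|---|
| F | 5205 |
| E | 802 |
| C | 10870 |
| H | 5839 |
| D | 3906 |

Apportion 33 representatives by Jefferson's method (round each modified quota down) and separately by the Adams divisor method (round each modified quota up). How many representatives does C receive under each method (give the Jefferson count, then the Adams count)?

Jefferson: F 6, E 1, C 14, H 7, D 5.
Adams: F 7, E 1, C 13, H 7, D 5.
C gets 14 under Jefferson and 13 under Adams.

14 and 13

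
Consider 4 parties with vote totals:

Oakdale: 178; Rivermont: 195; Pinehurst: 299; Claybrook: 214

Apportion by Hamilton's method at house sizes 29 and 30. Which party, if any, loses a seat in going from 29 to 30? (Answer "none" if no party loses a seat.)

none

At 29 seats: Oakdale 6, Rivermont 6, Pinehurst 10, Claybrook 7.
At 30 seats: Oakdale 6, Rivermont 7, Pinehurst 10, Claybrook 7.
No party's allocation decreased.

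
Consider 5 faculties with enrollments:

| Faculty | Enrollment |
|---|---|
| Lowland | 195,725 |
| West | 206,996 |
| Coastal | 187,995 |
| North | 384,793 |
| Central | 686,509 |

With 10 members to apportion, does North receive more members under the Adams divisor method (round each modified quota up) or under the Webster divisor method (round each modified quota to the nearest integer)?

Webster

Adams: Lowland 1, West 2, Coastal 1, North 2, Central 4.
Webster: Lowland 1, West 1, Coastal 1, North 3, Central 4.
North gets 2 under Adams and 3 under Webster.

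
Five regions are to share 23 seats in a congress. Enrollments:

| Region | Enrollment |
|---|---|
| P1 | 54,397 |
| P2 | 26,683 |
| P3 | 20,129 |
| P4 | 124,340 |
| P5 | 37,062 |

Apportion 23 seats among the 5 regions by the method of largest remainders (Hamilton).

P1 5, P2 2, P3 2, P4 11, P5 3

The standard divisor is 262611/23 ≈ 11417.87.
Standard quotas: P1 4.7642, P2 2.3370, P3 1.7629, P4 10.8899, P5 3.2460.
Lower quotas: P1 4, P2 2, P3 1, P4 10, P5 3 (sum 20, leaving 3 seats).
Remainders in descending order: P4 0.8899, P1 0.7642, P3 0.7629, P2 0.3370, P5 0.2460.
Largest remainders: P4, P1, P3 receive the extra seats.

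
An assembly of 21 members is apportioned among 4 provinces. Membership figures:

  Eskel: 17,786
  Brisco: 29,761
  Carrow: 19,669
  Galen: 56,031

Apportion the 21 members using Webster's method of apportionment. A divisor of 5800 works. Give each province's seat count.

With modified divisor 5800: modified quotas Eskel 3.067, Brisco 5.131, Carrow 3.391, Galen 9.661.
Rounding to the nearest integer: Eskel 3, Brisco 5, Carrow 3, Galen 10 (total 21).

Eskel 3, Brisco 5, Carrow 3, Galen 10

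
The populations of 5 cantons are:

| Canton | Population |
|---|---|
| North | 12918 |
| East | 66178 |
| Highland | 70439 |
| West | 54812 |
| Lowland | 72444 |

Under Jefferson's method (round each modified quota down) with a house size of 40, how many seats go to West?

Standard divisor 276791/40 ≈ 6919.775; standard quotas: North 1.867, East 9.564, Highland 10.179, West 7.921, Lowland 10.469.
Rounding down gives 1, 9, 10, 7, 10 = 37 seats, so the divisor must be adjusted.
With modified divisor 6547.77: modified quotas North 1.973, East 10.107, Highland 10.758, West 8.371, Lowland 11.064.
Rounding down: North 1, East 10, Highland 10, West 8, Lowland 11 (total 40).
West receives 8.

8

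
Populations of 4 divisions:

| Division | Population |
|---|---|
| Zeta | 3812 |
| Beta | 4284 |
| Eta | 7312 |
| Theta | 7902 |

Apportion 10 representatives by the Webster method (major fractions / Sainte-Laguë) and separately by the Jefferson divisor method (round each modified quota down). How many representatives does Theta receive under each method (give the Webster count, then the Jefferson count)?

3 and 4

Webster: Zeta 2, Beta 2, Eta 3, Theta 3.
Jefferson: Zeta 1, Beta 2, Eta 3, Theta 4.
Theta gets 3 under Webster and 4 under Jefferson.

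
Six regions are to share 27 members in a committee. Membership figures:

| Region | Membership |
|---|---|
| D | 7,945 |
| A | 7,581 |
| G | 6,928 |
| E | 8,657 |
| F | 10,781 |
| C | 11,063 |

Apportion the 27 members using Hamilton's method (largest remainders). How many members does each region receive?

Total 52955; standard divisor 52955/27 ≈ 1961.296.
Standard quotas: D 4.0509, A 3.8653, G 3.5324, E 4.4139, F 5.4969, C 5.6407.
Lower quotas: D 4, A 3, G 3, E 4, F 5, C 5 (sum 24, leaving 3 seats).
Remainders in descending order: A 0.8653, C 0.6407, G 0.5324, F 0.4969, E 0.4139, D 0.0509.
The surplus seats go to A, C, G.

D: 4, A: 4, G: 4, E: 4, F: 5, C: 6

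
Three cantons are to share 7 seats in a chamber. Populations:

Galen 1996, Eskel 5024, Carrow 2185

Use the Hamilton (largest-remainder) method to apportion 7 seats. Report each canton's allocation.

The standard divisor is 9205/7 = 1315.
Standard quotas: Galen 1.5179, Eskel 3.8205, Carrow 1.6616.
Lower quotas: Galen 1, Eskel 3, Carrow 1 (sum 5, leaving 2 seats).
Remainders in descending order: Eskel 0.8205, Carrow 0.6616, Galen 0.5179.
Largest remainders: Eskel, Carrow receive the extra seats.

Galen 1, Eskel 4, Carrow 2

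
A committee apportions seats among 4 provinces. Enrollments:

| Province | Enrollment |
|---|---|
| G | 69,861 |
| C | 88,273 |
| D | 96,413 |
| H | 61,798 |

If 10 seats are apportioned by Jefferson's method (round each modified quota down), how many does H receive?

Standard divisor 316345/10 ≈ 31634.5; standard quotas: G 2.208, C 2.790, D 3.048, H 1.954.
Rounding down gives 2, 2, 3, 1 = 8 seats, so the divisor must be adjusted.
With modified divisor 26800: modified quotas G 2.607, C 3.294, D 3.598, H 2.306.
Rounding down: G 2, C 3, D 3, H 2 (total 10).
H receives 2.

2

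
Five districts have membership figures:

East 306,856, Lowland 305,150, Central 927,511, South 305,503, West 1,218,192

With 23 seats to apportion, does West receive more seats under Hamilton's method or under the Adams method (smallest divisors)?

Hamilton

Hamilton: East 3, Lowland 2, Central 7, South 2, West 9.
Adams: East 3, Lowland 2, Central 7, South 3, West 8.
West gets 9 under Hamilton and 8 under Adams.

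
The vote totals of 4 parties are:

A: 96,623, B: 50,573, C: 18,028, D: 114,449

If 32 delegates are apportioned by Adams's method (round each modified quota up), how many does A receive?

Standard divisor 279673/32 ≈ 8739.781; standard quotas: A 11.056, B 5.787, C 2.063, D 13.095.
Rounding up gives 12, 6, 3, 14 = 35 seats, so the divisor must be adjusted.
With modified divisor 9300: modified quotas A 10.390, B 5.438, C 1.938, D 12.306.
Rounding up: A 11, B 6, C 2, D 13 (total 32).
A receives 11.

11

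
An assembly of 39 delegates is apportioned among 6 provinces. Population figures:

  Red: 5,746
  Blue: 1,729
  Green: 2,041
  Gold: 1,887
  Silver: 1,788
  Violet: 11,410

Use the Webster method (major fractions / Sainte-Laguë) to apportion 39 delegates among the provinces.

Standard divisor 24601/39 ≈ 630.795; standard quotas: Red 9.109, Blue 2.741, Green 3.236, Gold 2.991, Silver 2.835, Violet 18.088.
Rounding to the nearest integer gives Red 9, Blue 3, Green 3, Gold 3, Silver 3, Violet 18 — total 39, matching the house size, so no adjustment is needed.

Red: 9; Blue: 3; Green: 3; Gold: 3; Silver: 3; Violet: 18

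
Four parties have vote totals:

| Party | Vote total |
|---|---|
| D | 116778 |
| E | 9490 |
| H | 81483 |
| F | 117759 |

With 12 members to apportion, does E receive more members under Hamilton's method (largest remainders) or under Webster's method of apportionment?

Hamilton: D 4, E 1, H 3, F 4.
Webster: D 4, E 0, H 3, F 5.
E gets 1 under Hamilton and 0 under Webster.

Hamilton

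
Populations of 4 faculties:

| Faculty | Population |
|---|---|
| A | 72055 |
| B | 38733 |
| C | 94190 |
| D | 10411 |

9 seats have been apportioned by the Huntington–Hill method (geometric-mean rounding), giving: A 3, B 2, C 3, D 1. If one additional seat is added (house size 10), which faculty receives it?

C

Priority for the next seat is population ÷ (√(s·(s+1))).
Priorities: A 20800.487, B 15812.681, C 27190.311, D 7361.689.
Highest priority: C.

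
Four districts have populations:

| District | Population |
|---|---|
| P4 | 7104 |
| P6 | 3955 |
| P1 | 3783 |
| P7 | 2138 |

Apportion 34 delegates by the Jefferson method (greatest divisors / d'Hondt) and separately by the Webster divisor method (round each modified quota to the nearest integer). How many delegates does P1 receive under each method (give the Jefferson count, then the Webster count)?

7 and 8

Jefferson: P4 15, P6 8, P1 7, P7 4.
Webster: P4 14, P6 8, P1 8, P7 4.
P1 gets 7 under Jefferson and 8 under Webster.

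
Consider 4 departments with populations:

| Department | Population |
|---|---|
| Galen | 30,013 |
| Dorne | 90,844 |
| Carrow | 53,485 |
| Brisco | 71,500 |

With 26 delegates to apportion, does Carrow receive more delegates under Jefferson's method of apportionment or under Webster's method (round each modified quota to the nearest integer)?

Jefferson: Galen 3, Dorne 10, Carrow 5, Brisco 8.
Webster: Galen 3, Dorne 10, Carrow 6, Brisco 7.
Carrow gets 5 under Jefferson and 6 under Webster.

Webster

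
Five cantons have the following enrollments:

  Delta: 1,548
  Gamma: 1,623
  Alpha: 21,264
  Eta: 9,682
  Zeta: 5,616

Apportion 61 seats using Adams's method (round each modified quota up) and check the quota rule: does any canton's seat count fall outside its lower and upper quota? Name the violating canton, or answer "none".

Alpha

Standard quotas: Delta 2.377, Gamma 2.492, Alpha 32.646, Eta 14.864, Zeta 8.622.
Adams allocation: Delta 3, Gamma 3, Alpha 31, Eta 15, Zeta 9.
Alpha has quota 32.646 (lower 32, upper 33) but receives 31 — outside the quota interval.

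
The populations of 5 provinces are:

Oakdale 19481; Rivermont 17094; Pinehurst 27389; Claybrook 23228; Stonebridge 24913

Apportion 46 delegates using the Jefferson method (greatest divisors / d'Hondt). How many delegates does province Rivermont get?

7

Standard divisor 112105/46 ≈ 2437.065; standard quotas: Oakdale 7.994, Rivermont 7.014, Pinehurst 11.239, Claybrook 9.531, Stonebridge 10.223.
Rounding down gives 7, 7, 11, 9, 10 = 44 seats, so the divisor must be adjusted.
With modified divisor 2300: modified quotas Oakdale 8.470, Rivermont 7.432, Pinehurst 11.908, Claybrook 10.099, Stonebridge 10.832.
Rounding down: Oakdale 8, Rivermont 7, Pinehurst 11, Claybrook 10, Stonebridge 10 (total 46).
Rivermont receives 7.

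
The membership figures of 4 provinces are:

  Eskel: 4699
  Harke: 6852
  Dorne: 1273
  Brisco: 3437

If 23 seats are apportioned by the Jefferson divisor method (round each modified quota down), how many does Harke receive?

10

Standard divisor 16261/23 ≈ 707; standard quotas: Eskel 6.646, Harke 9.692, Dorne 1.801, Brisco 4.861.
Rounding down gives 6, 9, 1, 4 = 20 seats, so the divisor must be adjusted.
With modified divisor 650: modified quotas Eskel 7.229, Harke 10.542, Dorne 1.958, Brisco 5.288.
Rounding down: Eskel 7, Harke 10, Dorne 1, Brisco 5 (total 23).
Harke receives 10.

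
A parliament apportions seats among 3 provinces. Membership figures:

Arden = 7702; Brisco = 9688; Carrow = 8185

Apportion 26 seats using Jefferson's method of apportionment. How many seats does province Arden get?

Standard divisor 25575/26 ≈ 983.654; standard quotas: Arden 7.830, Brisco 9.849, Carrow 8.321.
Rounding down gives 7, 9, 8 = 24 seats, so the divisor must be adjusted.
With modified divisor 940: modified quotas Arden 8.194, Brisco 10.306, Carrow 8.707.
Rounding down: Arden 8, Brisco 10, Carrow 8 (total 26).
Arden receives 8.

8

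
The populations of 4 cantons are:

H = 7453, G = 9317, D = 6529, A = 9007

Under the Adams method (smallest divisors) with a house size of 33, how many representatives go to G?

Standard divisor 32306/33 ≈ 978.97; standard quotas: H 7.613, G 9.517, D 6.669, A 9.200.
Rounding up gives 8, 10, 7, 10 = 35 seats, so the divisor must be adjusted.
With modified divisor 1050: modified quotas H 7.098, G 8.873, D 6.218, A 8.578.
Rounding up: H 8, G 9, D 7, A 9 (total 33).
G receives 9.

9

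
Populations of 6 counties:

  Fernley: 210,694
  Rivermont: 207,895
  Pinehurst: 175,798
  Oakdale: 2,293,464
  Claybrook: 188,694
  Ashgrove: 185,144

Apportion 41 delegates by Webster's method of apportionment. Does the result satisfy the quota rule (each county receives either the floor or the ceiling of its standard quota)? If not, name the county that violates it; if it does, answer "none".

none

Standard quotas: Fernley 2.648, Rivermont 2.613, Pinehurst 2.210, Oakdale 28.829, Claybrook 2.372, Ashgrove 2.327.
Webster allocation: Fernley 3, Rivermont 3, Pinehurst 2, Oakdale 29, Claybrook 2, Ashgrove 2.
Every allocation lies between the lower and upper quota.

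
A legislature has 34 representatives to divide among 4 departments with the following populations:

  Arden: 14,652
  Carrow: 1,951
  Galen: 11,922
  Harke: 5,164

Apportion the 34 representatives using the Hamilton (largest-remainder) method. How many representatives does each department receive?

Standard divisor: 33689 ÷ 34 ≈ 990.853.
Standard quotas: Arden 14.7873, Carrow 1.9690, Galen 12.0321, Harke 5.2117.
Lower quotas: Arden 14, Carrow 1, Galen 12, Harke 5 (sum 32, leaving 2 seats).
Remainders in descending order: Carrow 0.9690, Arden 0.7873, Harke 0.2117, Galen 0.0321.
Largest remainders: Carrow, Arden receive the extra seats.

Arden: 15, Carrow: 2, Galen: 12, Harke: 5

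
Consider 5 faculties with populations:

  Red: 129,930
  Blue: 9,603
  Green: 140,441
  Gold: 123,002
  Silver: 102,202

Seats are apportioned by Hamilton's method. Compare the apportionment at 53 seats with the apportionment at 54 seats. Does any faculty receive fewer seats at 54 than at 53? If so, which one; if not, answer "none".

At 53 seats: Red 13, Blue 1, Green 15, Gold 13, Silver 11.
At 54 seats: Red 14, Blue 1, Green 15, Gold 13, Silver 11.
No faculty's allocation decreased.

none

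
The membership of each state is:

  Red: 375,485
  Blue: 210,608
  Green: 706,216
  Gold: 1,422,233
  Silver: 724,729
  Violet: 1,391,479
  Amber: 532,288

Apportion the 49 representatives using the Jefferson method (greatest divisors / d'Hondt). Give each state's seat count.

Red 3, Blue 2, Green 6, Gold 13, Silver 7, Violet 13, Amber 5

Standard divisor 5363038/49 ≈ 109449.755; standard quotas: Red 3.431, Blue 1.924, Green 6.452, Gold 12.994, Silver 6.622, Violet 12.713, Amber 4.863.
Rounding down gives 3, 1, 6, 12, 6, 12, 4 = 44 seats, so the divisor must be adjusted.
With modified divisor 102600: modified quotas Red 3.660, Blue 2.053, Green 6.883, Gold 13.862, Silver 7.064, Violet 13.562, Amber 5.188.
Rounding down: Red 3, Blue 2, Green 6, Gold 13, Silver 7, Violet 13, Amber 5 (total 49).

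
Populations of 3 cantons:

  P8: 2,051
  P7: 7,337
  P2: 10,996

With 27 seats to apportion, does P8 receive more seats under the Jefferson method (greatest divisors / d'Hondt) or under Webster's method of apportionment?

Jefferson: P8 2, P7 10, P2 15.
Webster: P8 3, P7 10, P2 14.
P8 gets 2 under Jefferson and 3 under Webster.

Webster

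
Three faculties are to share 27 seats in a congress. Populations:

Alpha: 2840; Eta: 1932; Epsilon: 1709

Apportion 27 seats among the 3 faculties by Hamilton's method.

Alpha=12, Eta=8, Epsilon=7

Total 6481; standard divisor 6481/27 ≈ 240.037.
Standard quotas: Alpha 11.832, Eta 8.049, Epsilon 7.120.
Lower quotas: Alpha 11, Eta 8, Epsilon 7 (sum 26, leaving 1 seat).
Remainders in descending order: Alpha 0.832, Epsilon 0.120, Eta 0.049.
The surplus seat goes to Alpha.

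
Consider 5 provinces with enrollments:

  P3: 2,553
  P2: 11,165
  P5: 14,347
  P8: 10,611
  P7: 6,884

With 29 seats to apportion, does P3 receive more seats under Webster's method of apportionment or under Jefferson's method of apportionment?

Webster: P3 2, P2 7, P5 9, P8 7, P7 4.
Jefferson: P3 1, P2 7, P5 10, P8 7, P7 4.
P3 gets 2 under Webster and 1 under Jefferson.

Webster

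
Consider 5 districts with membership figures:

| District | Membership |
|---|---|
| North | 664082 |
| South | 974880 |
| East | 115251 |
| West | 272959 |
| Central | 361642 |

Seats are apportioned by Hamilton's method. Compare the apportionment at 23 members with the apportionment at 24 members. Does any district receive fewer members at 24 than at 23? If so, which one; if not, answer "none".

At 23 seats: North 6, South 9, East 1, West 3, Central 4.
At 24 seats: North 7, South 10, East 1, West 3, Central 3.
Central drops from 4 to 3.

Central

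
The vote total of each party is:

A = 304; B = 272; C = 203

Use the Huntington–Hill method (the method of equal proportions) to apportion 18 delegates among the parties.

A=7; B=6; C=5

With divisor 44: modified quotas A 6.909, B 6.182, C 4.614.
Geometric-mean thresholds: A √(6·7)=6.481, B √(6·7)=6.481, C √(4·5)=4.472.
Each quota rounded against its threshold gives A 7, B 6, C 5 (total 18).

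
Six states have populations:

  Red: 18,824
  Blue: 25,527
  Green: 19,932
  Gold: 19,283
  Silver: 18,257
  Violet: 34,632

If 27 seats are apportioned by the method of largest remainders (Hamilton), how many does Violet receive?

7

Total 136455; standard divisor 136455/27 ≈ 5053.889.
Standard quotas: Red 3.7247, Blue 5.0510, Green 3.9439, Gold 3.8155, Silver 3.6125, Violet 6.8525.
Lower quotas: Red 3, Blue 5, Green 3, Gold 3, Silver 3, Violet 6 (sum 23, leaving 4 seats).
Remainders in descending order: Green 0.9439, Violet 0.8525, Gold 0.8155, Red 0.7247, Silver 0.6125, Blue 0.0510.
The surplus seats go to Green, Violet, Gold, Red.
Violet receives 7.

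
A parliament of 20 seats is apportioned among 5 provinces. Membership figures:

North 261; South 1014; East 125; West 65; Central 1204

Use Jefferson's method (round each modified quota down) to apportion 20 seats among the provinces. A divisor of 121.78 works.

With modified divisor 121.78: modified quotas North 2.143, South 8.326, East 1.026, West 0.534, Central 9.887.
Rounding down: North 2, South 8, East 1, West 0, Central 9 (total 20).

North: 2; South: 8; East: 1; West: 0; Central: 9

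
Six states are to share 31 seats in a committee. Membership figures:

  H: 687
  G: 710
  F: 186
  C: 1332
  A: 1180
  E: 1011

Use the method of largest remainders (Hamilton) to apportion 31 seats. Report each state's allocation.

H=4, G=5, F=1, C=8, A=7, E=6

Total 5106; standard divisor 5106/31 ≈ 164.71.
Standard quotas: H 4.171, G 4.311, F 1.129, C 8.087, A 7.164, E 6.138.
Lower quotas: H 4, G 4, F 1, C 8, A 7, E 6 (sum 30, leaving 1 seat).
Remainders in descending order: G 0.311, H 0.171, A 0.164, E 0.138, F 0.129, C 0.087.
Largest remainder: G receives the extra seat.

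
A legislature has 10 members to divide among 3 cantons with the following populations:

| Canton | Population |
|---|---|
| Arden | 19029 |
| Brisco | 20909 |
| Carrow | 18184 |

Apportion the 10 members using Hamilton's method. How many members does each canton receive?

Arden 3; Brisco 4; Carrow 3

Standard divisor: 58122 ÷ 10 ≈ 5812.2.
Standard quotas: Arden 3.2740, Brisco 3.5974, Carrow 3.1286.
Lower quotas: Arden 3, Brisco 3, Carrow 3 (sum 9, leaving 1 seat).
Remainders in descending order: Brisco 0.5974, Arden 0.2740, Carrow 0.1286.
The surplus seat goes to Brisco.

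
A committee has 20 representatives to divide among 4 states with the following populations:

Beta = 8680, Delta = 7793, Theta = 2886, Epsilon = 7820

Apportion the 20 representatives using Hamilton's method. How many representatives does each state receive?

Beta=6, Delta=6, Theta=2, Epsilon=6

The standard divisor is 27179/20 ≈ 1358.95.
Standard quotas: Beta 6.3873, Delta 5.7346, Theta 2.1237, Epsilon 5.7544.
Lower quotas: Beta 6, Delta 5, Theta 2, Epsilon 5 (sum 18, leaving 2 seats).
Remainders in descending order: Epsilon 0.7544, Delta 0.7346, Beta 0.3873, Theta 0.1237.
Largest remainders: Epsilon, Delta receive the extra seats.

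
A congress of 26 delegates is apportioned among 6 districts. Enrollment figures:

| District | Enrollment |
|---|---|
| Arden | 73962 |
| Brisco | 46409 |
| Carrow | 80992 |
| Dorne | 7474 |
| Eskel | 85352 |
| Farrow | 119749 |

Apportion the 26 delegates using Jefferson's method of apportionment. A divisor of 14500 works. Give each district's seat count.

Arden 5, Brisco 3, Carrow 5, Dorne 0, Eskel 5, Farrow 8

With modified divisor 14500: modified quotas Arden 5.101, Brisco 3.201, Carrow 5.586, Dorne 0.515, Eskel 5.886, Farrow 8.259.
Rounding down: Arden 5, Brisco 3, Carrow 5, Dorne 0, Eskel 5, Farrow 8 (total 26).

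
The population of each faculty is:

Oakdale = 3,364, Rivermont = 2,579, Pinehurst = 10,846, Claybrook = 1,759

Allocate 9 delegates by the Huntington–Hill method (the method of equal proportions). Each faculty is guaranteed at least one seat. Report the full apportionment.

With divisor 2179: modified quotas Oakdale 1.544, Rivermont 1.184, Pinehurst 4.978, Claybrook 0.807.
Geometric-mean thresholds: Oakdale √(1·2)=1.414, Rivermont √(1·2)=1.414, Pinehurst √(4·5)=4.472, Claybrook (min 1).
Each quota rounded against its threshold gives Oakdale 2, Rivermont 1, Pinehurst 5, Claybrook 1 (total 9).

Oakdale: 2; Rivermont: 1; Pinehurst: 5; Claybrook: 1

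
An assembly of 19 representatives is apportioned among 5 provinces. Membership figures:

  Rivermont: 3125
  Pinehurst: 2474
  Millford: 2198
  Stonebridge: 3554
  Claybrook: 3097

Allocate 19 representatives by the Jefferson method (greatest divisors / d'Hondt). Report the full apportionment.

Rivermont 4, Pinehurst 3, Millford 3, Stonebridge 5, Claybrook 4

Standard divisor 14448/19 ≈ 760.421; standard quotas: Rivermont 4.110, Pinehurst 3.253, Millford 2.891, Stonebridge 4.674, Claybrook 4.073.
Rounding down gives 4, 3, 2, 4, 4 = 17 seats, so the divisor must be adjusted.
With modified divisor 700: modified quotas Rivermont 4.464, Pinehurst 3.534, Millford 3.140, Stonebridge 5.077, Claybrook 4.424.
Rounding down: Rivermont 4, Pinehurst 3, Millford 3, Stonebridge 5, Claybrook 4 (total 19).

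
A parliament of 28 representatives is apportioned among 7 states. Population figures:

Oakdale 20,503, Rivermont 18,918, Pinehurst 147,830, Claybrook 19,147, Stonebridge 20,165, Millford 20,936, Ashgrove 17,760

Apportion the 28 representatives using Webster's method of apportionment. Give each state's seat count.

Oakdale 2; Rivermont 2; Pinehurst 16; Claybrook 2; Stonebridge 2; Millford 2; Ashgrove 2

Standard divisor 265259/28 ≈ 9473.536; standard quotas: Oakdale 2.164, Rivermont 1.997, Pinehurst 15.605, Claybrook 2.021, Stonebridge 2.129, Millford 2.210, Ashgrove 1.875.
Rounding to the nearest integer gives Oakdale 2, Rivermont 2, Pinehurst 16, Claybrook 2, Stonebridge 2, Millford 2, Ashgrove 2 — total 28, matching the house size, so no adjustment is needed.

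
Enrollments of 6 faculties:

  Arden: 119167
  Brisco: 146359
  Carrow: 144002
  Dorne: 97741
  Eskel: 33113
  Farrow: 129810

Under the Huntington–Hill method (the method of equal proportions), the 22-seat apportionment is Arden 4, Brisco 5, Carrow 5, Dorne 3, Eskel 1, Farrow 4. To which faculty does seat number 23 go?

Priority for the next seat is population ÷ (√(s·(s+1))).
Priorities: Arden 26646.551, Brisco 26721.375, Carrow 26291.048, Dorne 28215.396, Eskel 23414.427, Farrow 29026.398.
Highest priority: Farrow.

Farrow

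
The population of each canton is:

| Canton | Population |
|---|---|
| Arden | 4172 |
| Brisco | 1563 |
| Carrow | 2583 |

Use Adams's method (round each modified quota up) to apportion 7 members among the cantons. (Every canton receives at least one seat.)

Standard divisor 8318/7 ≈ 1188.286; standard quotas: Arden 3.511, Brisco 1.315, Carrow 2.174.
Rounding up gives 4, 2, 3 = 9 seats, so the divisor must be adjusted.
With modified divisor 1500: modified quotas Arden 2.781, Brisco 1.042, Carrow 1.722.
Rounding up: Arden 3, Brisco 2, Carrow 2 (total 7).

Arden 3, Brisco 2, Carrow 2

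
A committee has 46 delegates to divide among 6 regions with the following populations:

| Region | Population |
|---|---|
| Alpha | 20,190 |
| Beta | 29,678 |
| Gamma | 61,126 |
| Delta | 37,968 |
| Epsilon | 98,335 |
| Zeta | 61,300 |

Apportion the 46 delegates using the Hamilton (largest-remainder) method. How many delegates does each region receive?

Standard divisor: 308597 ÷ 46 ≈ 6708.63.
Standard quotas: Alpha 3.0096, Beta 4.4239, Gamma 9.1115, Delta 5.6596, Epsilon 14.6580, Zeta 9.1375.
Lower quotas: Alpha 3, Beta 4, Gamma 9, Delta 5, Epsilon 14, Zeta 9 (sum 44, leaving 2 seats).
Remainders in descending order: Delta 0.6596, Epsilon 0.6580, Beta 0.4239, Zeta 0.1375, Gamma 0.1115, Alpha 0.0096.
The surplus seats go to Delta, Epsilon.

Alpha 3, Beta 4, Gamma 9, Delta 6, Epsilon 15, Zeta 9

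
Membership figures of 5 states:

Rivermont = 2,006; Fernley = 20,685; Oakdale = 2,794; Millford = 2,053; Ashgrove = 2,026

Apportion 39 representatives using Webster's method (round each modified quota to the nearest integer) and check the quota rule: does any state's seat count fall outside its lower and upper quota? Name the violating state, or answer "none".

Standard quotas: Rivermont 2.646, Fernley 27.287, Oakdale 3.686, Millford 2.708, Ashgrove 2.673.
Webster allocation: Rivermont 3, Fernley 26, Oakdale 4, Millford 3, Ashgrove 3.
Fernley has quota 27.287 (lower 27, upper 28) but receives 26 — outside the quota interval.

Fernley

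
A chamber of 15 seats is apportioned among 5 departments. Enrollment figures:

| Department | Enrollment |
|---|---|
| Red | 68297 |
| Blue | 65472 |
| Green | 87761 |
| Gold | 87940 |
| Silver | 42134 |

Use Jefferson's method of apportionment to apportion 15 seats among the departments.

Red=3, Blue=3, Green=4, Gold=4, Silver=1

Standard divisor 351604/15 ≈ 23440.267; standard quotas: Red 2.914, Blue 2.793, Green 3.744, Gold 3.752, Silver 1.798.
Rounding down gives 2, 2, 3, 3, 1 = 11 seats, so the divisor must be adjusted.
With modified divisor 21400: modified quotas Red 3.191, Blue 3.059, Green 4.101, Gold 4.109, Silver 1.969.
Rounding down: Red 3, Blue 3, Green 4, Gold 4, Silver 1 (total 15).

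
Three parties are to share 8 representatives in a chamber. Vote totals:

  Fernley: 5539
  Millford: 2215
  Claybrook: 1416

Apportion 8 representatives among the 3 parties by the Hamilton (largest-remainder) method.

Total 9170; standard divisor 9170/8 ≈ 1146.25.
Standard quotas: Fernley 4.8323, Millford 1.9324, Claybrook 1.2353.
Lower quotas: Fernley 4, Millford 1, Claybrook 1 (sum 6, leaving 2 seats).
Remainders in descending order: Millford 0.9324, Fernley 0.8323, Claybrook 0.2353.
Largest remainders: Millford, Fernley receive the extra seats.

Fernley=5, Millford=2, Claybrook=1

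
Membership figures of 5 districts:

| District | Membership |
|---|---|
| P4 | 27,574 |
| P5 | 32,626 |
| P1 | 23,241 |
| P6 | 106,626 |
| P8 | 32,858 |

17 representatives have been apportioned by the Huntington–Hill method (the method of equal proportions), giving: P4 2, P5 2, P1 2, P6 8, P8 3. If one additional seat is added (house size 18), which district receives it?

P5

Priority for the next seat is population ÷ (√(s·(s+1))).
Priorities: P4 11257.038, P5 13319.509, P1 9488.099, P6 12565.995, P8 9485.288.
Highest priority: P5.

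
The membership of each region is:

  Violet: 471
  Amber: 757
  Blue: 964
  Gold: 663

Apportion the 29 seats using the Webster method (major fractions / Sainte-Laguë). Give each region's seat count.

Standard divisor 2855/29 ≈ 98.448; standard quotas: Violet 4.784, Amber 7.689, Blue 9.792, Gold 6.735.
Rounding to the nearest integer gives 5, 8, 10, 7 = 30 seats, so the divisor must be adjusted.
With modified divisor 101.2: modified quotas Violet 4.654, Amber 7.480, Blue 9.526, Gold 6.551.
Rounding to the nearest integer: Violet 5, Amber 7, Blue 10, Gold 7 (total 29).

Violet 5, Amber 7, Blue 10, Gold 7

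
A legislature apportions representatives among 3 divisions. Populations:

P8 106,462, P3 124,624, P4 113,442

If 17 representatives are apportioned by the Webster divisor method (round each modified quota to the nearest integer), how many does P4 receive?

Standard divisor 344528/17 ≈ 20266.353; standard quotas: P8 5.253, P3 6.149, P4 5.598.
Rounding to the nearest integer gives P8 5, P3 6, P4 6 — total 17, matching the house size, so no adjustment is needed.
P4 receives 6.

6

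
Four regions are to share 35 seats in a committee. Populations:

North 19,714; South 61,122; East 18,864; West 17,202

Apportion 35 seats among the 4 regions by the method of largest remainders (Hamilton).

Total 116902; standard divisor 116902/35 ≈ 3340.057.
Standard quotas: North 5.9023, South 18.2997, East 5.6478, West 5.1502.
Lower quotas: North 5, South 18, East 5, West 5 (sum 33, leaving 2 seats).
Remainders in descending order: North 0.9023, East 0.6478, South 0.2997, West 0.1502.
Largest remainders: North, East receive the extra seats.

North 6; South 18; East 6; West 5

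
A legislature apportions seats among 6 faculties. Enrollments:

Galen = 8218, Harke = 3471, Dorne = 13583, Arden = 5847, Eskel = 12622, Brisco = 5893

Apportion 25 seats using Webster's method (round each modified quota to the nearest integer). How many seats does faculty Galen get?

Standard divisor 49634/25 ≈ 1985.36; standard quotas: Galen 4.139, Harke 1.748, Dorne 6.842, Arden 2.945, Eskel 6.358, Brisco 2.968.
Rounding to the nearest integer gives Galen 4, Harke 2, Dorne 7, Arden 3, Eskel 6, Brisco 3 — total 25, matching the house size, so no adjustment is needed.
Galen receives 4.

4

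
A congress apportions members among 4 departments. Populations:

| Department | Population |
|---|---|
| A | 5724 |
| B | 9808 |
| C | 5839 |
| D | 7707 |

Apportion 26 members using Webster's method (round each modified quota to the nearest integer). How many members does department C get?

Standard divisor 29078/26 ≈ 1118.385; standard quotas: A 5.118, B 8.770, C 5.221, D 6.891.
Rounding to the nearest integer gives A 5, B 9, C 5, D 7 — total 26, matching the house size, so no adjustment is needed.
C receives 5.

5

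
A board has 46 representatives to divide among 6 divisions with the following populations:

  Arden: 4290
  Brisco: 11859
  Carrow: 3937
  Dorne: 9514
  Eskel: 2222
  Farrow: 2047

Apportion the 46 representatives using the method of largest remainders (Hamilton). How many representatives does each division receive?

Arden=6; Brisco=16; Carrow=5; Dorne=13; Eskel=3; Farrow=3

Standard divisor: 33869 ÷ 46 ≈ 736.283.
Standard quotas: Arden 5.8266, Brisco 16.1066, Carrow 5.3471, Dorne 12.9217, Eskel 3.0179, Farrow 2.7802.
Lower quotas: Arden 5, Brisco 16, Carrow 5, Dorne 12, Eskel 3, Farrow 2 (sum 43, leaving 3 seats).
Remainders in descending order: Dorne 0.9217, Arden 0.8266, Farrow 0.7802, Carrow 0.3471, Brisco 0.1066, Eskel 0.0179.
Largest remainders: Dorne, Arden, Farrow receive the extra seats.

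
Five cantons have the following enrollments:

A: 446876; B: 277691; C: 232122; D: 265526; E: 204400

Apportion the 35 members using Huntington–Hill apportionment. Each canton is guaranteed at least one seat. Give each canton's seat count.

With divisor 41676: modified quotas A 10.723, B 6.663, C 5.570, D 6.371, E 4.905.
Geometric-mean thresholds: A √(10·11)=10.488, B √(6·7)=6.481, C √(5·6)=5.477, D √(6·7)=6.481, E √(4·5)=4.472.
Each quota rounded against its threshold gives A 11, B 7, C 6, D 6, E 5 (total 35).

A 11; B 7; C 6; D 6; E 5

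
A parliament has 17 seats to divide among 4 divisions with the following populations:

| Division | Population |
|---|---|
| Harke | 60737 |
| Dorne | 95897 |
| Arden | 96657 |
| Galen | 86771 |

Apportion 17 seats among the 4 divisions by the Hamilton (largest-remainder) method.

Harke=3, Dorne=5, Arden=5, Galen=4

Standard divisor: 340062 ÷ 17 ≈ 20003.647.
Standard quotas: Harke 3.0363, Dorne 4.7940, Arden 4.8320, Galen 4.3378.
Lower quotas: Harke 3, Dorne 4, Arden 4, Galen 4 (sum 15, leaving 2 seats).
Remainders in descending order: Arden 0.8320, Dorne 0.7940, Galen 0.3378, Harke 0.0363.
The surplus seats go to Arden, Dorne.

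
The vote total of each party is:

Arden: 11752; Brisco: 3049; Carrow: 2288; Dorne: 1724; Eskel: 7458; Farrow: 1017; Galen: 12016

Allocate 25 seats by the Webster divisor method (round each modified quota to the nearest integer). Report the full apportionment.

Arden 7, Brisco 2, Carrow 1, Dorne 1, Eskel 5, Farrow 1, Galen 8

Standard divisor 39304/25 ≈ 1572.16; standard quotas: Arden 7.475, Brisco 1.939, Carrow 1.455, Dorne 1.097, Eskel 4.744, Farrow 0.647, Galen 7.643.
Rounding to the nearest integer gives Arden 7, Brisco 2, Carrow 1, Dorne 1, Eskel 5, Farrow 1, Galen 8 — total 25, matching the house size, so no adjustment is needed.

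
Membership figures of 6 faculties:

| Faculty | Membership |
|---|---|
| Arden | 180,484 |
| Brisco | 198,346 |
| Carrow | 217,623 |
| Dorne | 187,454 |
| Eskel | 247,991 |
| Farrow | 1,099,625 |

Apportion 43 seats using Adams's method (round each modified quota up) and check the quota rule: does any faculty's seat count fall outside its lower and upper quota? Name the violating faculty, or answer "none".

Farrow

Standard quotas: Arden 3.641, Brisco 4.001, Carrow 4.390, Dorne 3.782, Eskel 5.003, Farrow 22.183.
Adams allocation: Arden 4, Brisco 4, Carrow 5, Dorne 4, Eskel 5, Farrow 21.
Farrow has quota 22.183 (lower 22, upper 23) but receives 21 — outside the quota interval.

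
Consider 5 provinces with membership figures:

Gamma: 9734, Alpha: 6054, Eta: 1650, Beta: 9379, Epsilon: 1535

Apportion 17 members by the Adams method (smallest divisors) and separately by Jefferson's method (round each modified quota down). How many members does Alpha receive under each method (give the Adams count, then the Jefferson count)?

Adams: Gamma 6, Alpha 4, Eta 1, Beta 5, Epsilon 1.
Jefferson: Gamma 6, Alpha 3, Eta 1, Beta 6, Epsilon 1.
Alpha gets 4 under Adams and 3 under Jefferson.

4 and 3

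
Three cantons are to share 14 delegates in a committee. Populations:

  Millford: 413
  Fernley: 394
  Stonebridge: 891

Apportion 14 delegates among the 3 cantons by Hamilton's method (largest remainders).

Standard divisor: 1698 ÷ 14 ≈ 121.286.
Standard quotas: Millford 3.405, Fernley 3.249, Stonebridge 7.346.
Lower quotas: Millford 3, Fernley 3, Stonebridge 7 (sum 13, leaving 1 seat).
Remainders in descending order: Millford 0.405, Stonebridge 0.346, Fernley 0.249.
Largest remainder: Millford receives the extra seat.

Millford 4; Fernley 3; Stonebridge 7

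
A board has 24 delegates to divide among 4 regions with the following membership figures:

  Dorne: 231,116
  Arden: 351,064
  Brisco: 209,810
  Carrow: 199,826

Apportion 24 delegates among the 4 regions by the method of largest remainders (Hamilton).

Dorne=6; Arden=8; Brisco=5; Carrow=5

Standard divisor: 991816 ÷ 24 ≈ 41325.667.
Standard quotas: Dorne 5.5926, Arden 8.4951, Brisco 5.0770, Carrow 4.8354.
Lower quotas: Dorne 5, Arden 8, Brisco 5, Carrow 4 (sum 22, leaving 2 seats).
Remainders in descending order: Carrow 0.8354, Dorne 0.5926, Arden 0.4951, Brisco 0.0770.
Largest remainders: Carrow, Dorne receive the extra seats.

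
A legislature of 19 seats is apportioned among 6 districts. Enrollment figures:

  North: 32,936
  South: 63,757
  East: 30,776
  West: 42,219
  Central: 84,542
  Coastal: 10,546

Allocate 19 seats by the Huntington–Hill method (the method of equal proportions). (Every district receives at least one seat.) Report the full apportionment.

North 2; South 5; East 2; West 3; Central 6; Coastal 1

With divisor 13851: modified quotas North 2.378, South 4.603, East 2.222, West 3.048, Central 6.104, Coastal 0.761.
Geometric-mean thresholds: North √(2·3)=2.449, South √(4·5)=4.472, East √(2·3)=2.449, West √(3·4)=3.464, Central √(6·7)=6.481, Coastal (min 1).
Each quota rounded against its threshold gives North 2, South 5, East 2, West 3, Central 6, Coastal 1 (total 19).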